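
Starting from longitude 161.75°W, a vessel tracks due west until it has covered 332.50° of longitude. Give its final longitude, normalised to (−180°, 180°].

134.25°W

Start at -161.75°; shift −332.50° → -494.25°.
-494.25° lies outside (−180°, 180°]; add 360° → -134.25°.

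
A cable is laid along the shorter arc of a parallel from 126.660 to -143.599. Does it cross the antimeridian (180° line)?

Yes

Naïve |-143.599 − 126.660| = 270.259° > 180°, so the shorter arc goes the other way round — across 180°.
Signed shortest Δλ = ((-143.599 − 126.660 + 180) mod 360) − 180 = 89.741°.
Going east by 89.741° from +126.660° passes through 180° before reaching -143.599°.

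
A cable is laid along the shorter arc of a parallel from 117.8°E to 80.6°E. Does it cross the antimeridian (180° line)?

No

Signed shortest Δλ = ((80.6 − 117.8 + 180) mod 360) − 180 = -37.2°.
Going west by 37.2° from +117.8° reaches +80.6° without touching 180°.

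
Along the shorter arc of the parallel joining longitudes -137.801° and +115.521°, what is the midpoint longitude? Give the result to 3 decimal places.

+168.860°

Signed shortest Δλ from -137.801° to +115.521° is -106.678°.
Midpoint longitude = -137.801° + (-106.678°)/2 = -137.801° − 53.339° = -191.140°.
Normalise into (−180°, 180°]: +168.860°.
(The naïve average (-137.801 + +115.521)/2 = -11.14° is on the wrong side of the globe.)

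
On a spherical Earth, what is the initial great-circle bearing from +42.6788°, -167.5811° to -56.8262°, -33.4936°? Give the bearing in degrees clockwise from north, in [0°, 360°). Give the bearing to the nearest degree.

Δλ = -33.4936 − -167.5811 = 134.0875°.
θ = atan2( sin Δλ · cos φ₂ , cos φ₁ · sin φ₂ − sin φ₁ · cos φ₂ · cos Δλ )
  = atan2(0.39303, -0.35727) = 132.271° → normalised to [0°, 360°): 132.271°.

132°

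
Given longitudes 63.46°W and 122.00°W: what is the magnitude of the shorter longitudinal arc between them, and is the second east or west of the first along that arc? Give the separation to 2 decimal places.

58.54° west

Raw difference: -122.00 − -63.46 = -58.54°.
Normalise into (−180°, 180°]: -58.54° stays -58.54°.
Negative ⇒ the second point lies to the west; separation 58.54°.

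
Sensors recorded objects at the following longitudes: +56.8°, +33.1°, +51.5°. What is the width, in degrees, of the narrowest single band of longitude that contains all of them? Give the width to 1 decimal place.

Sort the longitudes: +33.1°, +51.5°, +56.8°.
Eastward gaps between consecutive values (wrapping around): 18.4°, 5.3°, 336.3°.
Largest gap = 336.3° ⇒ minimal covering band is its complement: 360° − 336.3° = 23.7°.
Band runs from +33.1° eastward to +56.8°.

23.7°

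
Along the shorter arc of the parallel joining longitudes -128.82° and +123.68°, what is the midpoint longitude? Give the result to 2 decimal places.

Signed shortest Δλ from -128.82° to +123.68° is -107.50°.
Midpoint longitude = -128.82° + (-107.50°)/2 = -128.82° − 53.75° = -182.57°.
Normalise into (−180°, 180°]: +177.43°.
(The naïve average (-128.82 + +123.68)/2 = -2.57° is on the wrong side of the globe.)

+177.43°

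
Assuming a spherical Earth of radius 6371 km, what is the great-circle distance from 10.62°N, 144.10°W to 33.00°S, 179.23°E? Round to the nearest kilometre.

6215 km

Δλ = 179.23 − -144.10 = 323.33°; wrapped into (−180°, 180°]: -36.67°.
Δφ = -33.00 − 10.62 = -43.62°.
a = sin²(Δφ/2) + cos φ₁ · cos φ₂ · sin²(Δλ/2) = 0.219604.
c = 2·atan2(√a, √(1−a)) = 0.97545 rad → d = 6371·c ≈ 6214.62 km.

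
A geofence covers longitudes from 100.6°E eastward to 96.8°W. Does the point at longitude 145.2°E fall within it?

Yes

Band width going east from +100.6° to -96.8°: ((-96.8 − 100.6) mod 360) = 162.6°.
Offset of +145.2° east of the west edge: ((145.2 − 100.6) mod 360) = 44.6°.
44.6° ≤ 162.6° ⇒ inside.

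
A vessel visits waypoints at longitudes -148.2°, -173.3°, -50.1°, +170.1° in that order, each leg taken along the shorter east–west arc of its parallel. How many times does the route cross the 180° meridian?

Leg 1: -148.2° → -173.3°, shortest Δλ = -25.1° (west) — does not cross 180°.
Leg 2: -173.3° → -50.1°, shortest Δλ = 123.2° (east) — does not cross 180°.
Leg 3: -50.1° → +170.1°, shortest Δλ = -139.8° (west) — crosses 180°.
Total crossings: 1.

1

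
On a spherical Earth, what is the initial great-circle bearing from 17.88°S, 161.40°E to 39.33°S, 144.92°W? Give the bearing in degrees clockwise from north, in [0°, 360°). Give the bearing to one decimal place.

Δλ = -144.92 − 161.40 = -306.32°; wrapped into (−180°, 180°]: 53.68°.
θ = atan2( sin Δλ · cos φ₂ , cos φ₁ · sin φ₂ − sin φ₁ · cos φ₂ · cos Δλ )
  = atan2(0.62323, -0.46251) = 126.580° → normalised to [0°, 360°): 126.580°.

126.6°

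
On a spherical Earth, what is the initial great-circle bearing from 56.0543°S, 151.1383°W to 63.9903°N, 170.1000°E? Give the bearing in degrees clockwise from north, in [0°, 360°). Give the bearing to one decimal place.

Δλ = 170.1000 − -151.1383 = 321.2383°; wrapped into (−180°, 180°]: -38.7617°.
θ = atan2( sin Δλ · cos φ₂ , cos φ₁ · sin φ₂ − sin φ₁ · cos φ₂ · cos Δλ )
  = atan2(-0.27455, 0.78551) = -19.265° → normalised to [0°, 360°): 340.735°.

340.7°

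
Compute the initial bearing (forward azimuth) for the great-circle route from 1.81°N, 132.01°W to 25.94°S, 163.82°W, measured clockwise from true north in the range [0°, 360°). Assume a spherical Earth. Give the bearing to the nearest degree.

226°

Δλ = -163.82 − -132.01 = -31.81°.
θ = atan2( sin Δλ · cos φ₂ , cos φ₁ · sin φ₂ − sin φ₁ · cos φ₂ · cos Δλ )
  = atan2(-0.47400, -0.46135) = -134.225° → normalised to [0°, 360°): 225.775°.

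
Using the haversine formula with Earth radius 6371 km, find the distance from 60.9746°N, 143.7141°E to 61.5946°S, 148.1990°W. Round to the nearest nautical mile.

7990 nmi

Δλ = -148.1990 − 143.7141 = -291.9131°; wrapped into (−180°, 180°]: 68.0869°.
Δφ = -61.5946 − 60.9746 = -122.5692°.
a = sin²(Δφ/2) + cos φ₁ · cos φ₂ · sin²(Δλ/2) = 0.841495.
c = 2·atan2(√a, √(1−a)) = 2.32265 rad → d = 6371·c ≈ 14797.58 km ≈ 7990.05 nmi.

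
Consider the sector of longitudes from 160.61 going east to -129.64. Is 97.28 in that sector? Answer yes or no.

No

Band width going east from +160.61° to -129.64°: ((-129.64 − 160.61) mod 360) = 69.75°.
Offset of +97.28° east of the west edge: ((97.28 − 160.61) mod 360) = 296.67°.
296.67° > 69.75° ⇒ outside.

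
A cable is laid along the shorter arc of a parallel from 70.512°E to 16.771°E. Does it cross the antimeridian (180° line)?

Signed shortest Δλ = ((16.771 − 70.512 + 180) mod 360) − 180 = -53.741°.
Going west by 53.741° from +70.512° reaches +16.771° without touching 180°.

No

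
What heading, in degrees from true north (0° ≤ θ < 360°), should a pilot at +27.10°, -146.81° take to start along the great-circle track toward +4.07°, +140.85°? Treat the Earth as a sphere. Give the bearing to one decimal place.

Δλ = 140.85 − -146.81 = 287.66°; wrapped into (−180°, 180°]: -72.34°.
θ = atan2( sin Δλ · cos φ₂ , cos φ₁ · sin φ₂ − sin φ₁ · cos φ₂ · cos Δλ )
  = atan2(-0.95047, -0.07467) = -94.492° → normalised to [0°, 360°): 265.508°.

265.5°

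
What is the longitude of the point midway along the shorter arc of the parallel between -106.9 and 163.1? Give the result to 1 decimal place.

Signed shortest Δλ from -106.9° to +163.1° is -90.0°.
Midpoint longitude = -106.9° + (-90.0°)/2 = -106.9° − 45.0° = -151.9°.
(The naïve average (-106.9 + +163.1)/2 = 28.1° is on the wrong side of the globe.)

-151.9°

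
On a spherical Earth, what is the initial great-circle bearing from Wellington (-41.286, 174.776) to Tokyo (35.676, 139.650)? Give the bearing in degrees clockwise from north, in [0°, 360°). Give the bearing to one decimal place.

331.9°

Δλ = 139.650 − 174.776 = -35.126°.
θ = atan2( sin Δλ · cos φ₂ , cos φ₁ · sin φ₂ − sin φ₁ · cos φ₂ · cos Δλ )
  = atan2(-0.46739, 0.87661) = -28.066° → normalised to [0°, 360°): 331.934°.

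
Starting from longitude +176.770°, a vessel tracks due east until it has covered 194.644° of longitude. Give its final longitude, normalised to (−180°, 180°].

Start at +176.770°; shift +194.644° → +371.414°.
+371.414° lies outside (−180°, 180°]; subtract 360° → +11.414°.

+11.414°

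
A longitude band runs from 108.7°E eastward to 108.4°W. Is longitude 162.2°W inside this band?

Band width going east from +108.7° to -108.4°: ((-108.4 − 108.7) mod 360) = 142.9°.
Offset of -162.2° east of the west edge: ((-162.2 − 108.7) mod 360) = 89.1°.
89.1° ≤ 142.9° ⇒ inside.

Yes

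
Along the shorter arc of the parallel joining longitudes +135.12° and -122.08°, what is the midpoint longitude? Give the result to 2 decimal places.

Signed shortest Δλ from +135.12° to -122.08° is +102.80°.
Midpoint longitude = +135.12° + (+102.80°)/2 = +135.12° + 51.40° = +186.52°.
Normalise into (−180°, 180°]: -173.48°.
(The naïve average (+135.12 + -122.08)/2 = 6.52° is on the wrong side of the globe.)

-173.48°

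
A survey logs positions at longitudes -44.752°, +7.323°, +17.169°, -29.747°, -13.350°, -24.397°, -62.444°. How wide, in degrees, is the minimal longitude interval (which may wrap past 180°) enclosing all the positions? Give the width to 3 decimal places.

Sort the longitudes: -62.444°, -44.752°, -29.747°, -24.397°, -13.350°, +7.323°, +17.169°.
Eastward gaps between consecutive values (wrapping around): 17.692°, 15.005°, 5.350°, 11.047°, 20.673°, 9.846°, 280.387°.
Largest gap = 280.387° ⇒ minimal covering band is its complement: 360° − 280.387° = 79.613°.
Band runs from -62.444° eastward to +17.169°.

79.613°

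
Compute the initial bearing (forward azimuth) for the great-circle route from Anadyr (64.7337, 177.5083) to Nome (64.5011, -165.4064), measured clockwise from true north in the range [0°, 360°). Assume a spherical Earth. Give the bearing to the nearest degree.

Δλ = -165.4064 − 177.5083 = -342.9147°; wrapped into (−180°, 180°]: 17.0853°.
θ = atan2( sin Δλ · cos φ₂ , cos φ₁ · sin φ₂ − sin φ₁ · cos φ₂ · cos Δλ )
  = atan2(0.12648, 0.01312) = 84.077° → normalised to [0°, 360°): 84.077°.

84°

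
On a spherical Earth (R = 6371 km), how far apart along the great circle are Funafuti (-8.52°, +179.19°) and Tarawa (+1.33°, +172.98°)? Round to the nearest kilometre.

Δλ = 172.98 − 179.19 = -6.21°.
Δφ = 1.33 − -8.52 = 9.85°.
a = sin²(Δφ/2) + cos φ₁ · cos φ₂ · sin²(Δλ/2) = 0.010271.
c = 2·atan2(√a, √(1−a)) = 0.20304 rad → d = 6371·c ≈ 1293.59 km.

1294 km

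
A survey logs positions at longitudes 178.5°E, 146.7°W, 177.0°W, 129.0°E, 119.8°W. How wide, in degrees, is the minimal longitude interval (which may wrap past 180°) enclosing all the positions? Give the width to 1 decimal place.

111.2°

Sort the longitudes: -177.0°, -146.7°, -119.8°, +129.0°, +178.5°.
Eastward gaps between consecutive values (wrapping around): 30.3°, 26.9°, 248.8°, 49.5°, 4.5°.
Largest gap = 248.8° ⇒ minimal covering band is its complement: 360° − 248.8° = 111.2°.
Band runs from +129.0° eastward to -119.8°, crossing the antimeridian.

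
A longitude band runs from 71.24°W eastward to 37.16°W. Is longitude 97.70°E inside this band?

Band width going east from -71.24° to -37.16°: ((-37.16 − -71.24) mod 360) = 34.08°.
Offset of +97.70° east of the west edge: ((97.70 − -71.24) mod 360) = 168.94°.
168.94° > 34.08° ⇒ outside.

No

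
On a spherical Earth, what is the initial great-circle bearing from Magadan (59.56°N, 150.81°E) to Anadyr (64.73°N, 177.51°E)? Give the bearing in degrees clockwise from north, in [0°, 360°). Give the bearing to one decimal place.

56.0°

Δλ = 177.51 − 150.81 = 26.70°.
θ = atan2( sin Δλ · cos φ₂ , cos φ₁ · sin φ₂ − sin φ₁ · cos φ₂ · cos Δλ )
  = atan2(0.19181, 0.12936) = 56.004° → normalised to [0°, 360°): 56.004°.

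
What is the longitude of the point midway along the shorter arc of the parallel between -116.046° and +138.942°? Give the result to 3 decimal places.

Signed shortest Δλ from -116.046° to +138.942° is -105.012°.
Midpoint longitude = -116.046° + (-105.012°)/2 = -116.046° − 52.506° = -168.552°.
(The naïve average (-116.046 + +138.942)/2 = 11.448° is on the wrong side of the globe.)

-168.552°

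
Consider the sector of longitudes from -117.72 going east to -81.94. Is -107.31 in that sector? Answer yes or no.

Yes

Band width going east from -117.72° to -81.94°: ((-81.94 − -117.72) mod 360) = 35.78°.
Offset of -107.31° east of the west edge: ((-107.31 − -117.72) mod 360) = 10.41°.
10.41° ≤ 35.78° ⇒ inside.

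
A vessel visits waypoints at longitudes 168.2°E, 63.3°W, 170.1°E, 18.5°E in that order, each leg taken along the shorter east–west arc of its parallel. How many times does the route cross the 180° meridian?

Leg 1: +168.2° → -63.3°, shortest Δλ = 128.5° (east) — crosses 180°.
Leg 2: -63.3° → +170.1°, shortest Δλ = -126.6° (west) — crosses 180°.
Leg 3: +170.1° → +18.5°, shortest Δλ = -151.6° (west) — does not cross 180°.
Total crossings: 2.

2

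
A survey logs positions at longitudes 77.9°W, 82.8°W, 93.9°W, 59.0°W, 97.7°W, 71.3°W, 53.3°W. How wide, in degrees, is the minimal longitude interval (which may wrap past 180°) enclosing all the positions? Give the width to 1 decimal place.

Sort the longitudes: -97.7°, -93.9°, -82.8°, -77.9°, -71.3°, -59.0°, -53.3°.
Eastward gaps between consecutive values (wrapping around): 3.8°, 11.1°, 4.9°, 6.6°, 12.3°, 5.7°, 315.6°.
Largest gap = 315.6° ⇒ minimal covering band is its complement: 360° − 315.6° = 44.4°.
Band runs from -97.7° eastward to -53.3°.

44.4°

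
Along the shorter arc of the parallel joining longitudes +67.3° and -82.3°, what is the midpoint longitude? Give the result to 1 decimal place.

Signed shortest Δλ from +67.3° to -82.3° is -149.6°.
Midpoint longitude = +67.3° + (-149.6°)/2 = +67.3° − 74.8° = -7.5°.

-7.5°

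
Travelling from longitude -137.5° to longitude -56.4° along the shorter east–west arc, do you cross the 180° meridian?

Signed shortest Δλ = ((-56.4 − -137.5 + 180) mod 360) − 180 = 81.1°.
Going east by 81.1° from -137.5° reaches -56.4° without touching 180°.

No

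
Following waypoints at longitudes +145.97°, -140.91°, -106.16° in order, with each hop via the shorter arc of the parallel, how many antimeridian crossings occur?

Leg 1: +145.97° → -140.91°, shortest Δλ = 73.12° (east) — crosses 180°.
Leg 2: -140.91° → -106.16°, shortest Δλ = 34.75° (east) — does not cross 180°.
Total crossings: 1.

1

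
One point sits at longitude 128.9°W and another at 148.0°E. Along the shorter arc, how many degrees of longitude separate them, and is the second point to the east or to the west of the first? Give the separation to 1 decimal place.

83.1° west

Raw difference: 148.0 − -128.9 = 276.9°.
Normalise into (−180°, 180°]: 276.9° − 360° = -83.1°.
Negative ⇒ the second point lies to the west; separation 83.1°.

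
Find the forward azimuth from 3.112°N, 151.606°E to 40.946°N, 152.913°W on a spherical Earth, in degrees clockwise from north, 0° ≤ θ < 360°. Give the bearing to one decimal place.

Δλ = -152.913 − 151.606 = -304.519°; wrapped into (−180°, 180°]: 55.481°.
θ = atan2( sin Δλ · cos φ₂ , cos φ₁ · sin φ₂ − sin φ₁ · cos φ₂ · cos Δλ )
  = atan2(0.62234, 0.63114) = 44.598° → normalised to [0°, 360°): 44.598°.

44.6°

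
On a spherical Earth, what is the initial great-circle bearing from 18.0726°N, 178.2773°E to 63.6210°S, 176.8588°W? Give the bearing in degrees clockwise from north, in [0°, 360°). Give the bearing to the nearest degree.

178°

Δλ = -176.8588 − 178.2773 = -355.1361°; wrapped into (−180°, 180°]: 4.8639°.
θ = atan2( sin Δλ · cos φ₂ , cos φ₁ · sin φ₂ − sin φ₁ · cos φ₂ · cos Δλ )
  = atan2(0.03767, -0.98901) = 177.819° → normalised to [0°, 360°): 177.819°.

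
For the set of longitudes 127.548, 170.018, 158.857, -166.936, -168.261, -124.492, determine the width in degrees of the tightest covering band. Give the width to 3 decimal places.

Sort the longitudes: -168.261°, -166.936°, -124.492°, +127.548°, +158.857°, +170.018°.
Eastward gaps between consecutive values (wrapping around): 1.325°, 42.444°, 252.040°, 31.309°, 11.161°, 21.721°.
Largest gap = 252.040° ⇒ minimal covering band is its complement: 360° − 252.040° = 107.960°.
Band runs from +127.548° eastward to -124.492°, crossing the antimeridian.

107.960°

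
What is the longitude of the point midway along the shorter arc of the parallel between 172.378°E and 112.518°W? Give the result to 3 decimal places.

Signed shortest Δλ from +172.378° to -112.518° is +75.104°.
Midpoint longitude = +172.378° + (+75.104°)/2 = +172.378° + 37.552° = +209.930°.
Normalise into (−180°, 180°]: -150.070°.
(The naïve average (+172.378 + -112.518)/2 = 29.93° is on the wrong side of the globe.)

150.070°W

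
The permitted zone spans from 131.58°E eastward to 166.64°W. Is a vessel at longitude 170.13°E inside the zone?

Band width going east from +131.58° to -166.64°: ((-166.64 − 131.58) mod 360) = 61.78°.
Offset of +170.13° east of the west edge: ((170.13 − 131.58) mod 360) = 38.55°.
38.55° ≤ 61.78° ⇒ inside.

Yes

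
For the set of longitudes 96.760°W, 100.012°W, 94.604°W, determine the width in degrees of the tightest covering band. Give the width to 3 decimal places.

Sort the longitudes: -100.012°, -96.760°, -94.604°.
Eastward gaps between consecutive values (wrapping around): 3.252°, 2.156°, 354.592°.
Largest gap = 354.592° ⇒ minimal covering band is its complement: 360° − 354.592° = 5.408°.
Band runs from -100.012° eastward to -94.604°.

5.408°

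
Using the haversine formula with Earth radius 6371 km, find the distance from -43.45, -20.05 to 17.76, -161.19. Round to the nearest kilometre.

Δλ = -161.19 − -20.05 = -141.14°.
Δφ = 17.76 − -43.45 = 61.21°.
a = sin²(Δφ/2) + cos φ₁ · cos φ₂ · sin²(Δλ/2) = 0.874069.
c = 2·atan2(√a, √(1−a)) = 2.41605 rad → d = 6371·c ≈ 15392.64 km.

15393 km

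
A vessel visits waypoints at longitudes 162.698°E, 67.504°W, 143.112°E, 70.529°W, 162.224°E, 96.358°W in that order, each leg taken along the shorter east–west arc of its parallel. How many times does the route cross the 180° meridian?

5

Leg 1: +162.698° → -67.504°, shortest Δλ = 129.798° (east) — crosses 180°.
Leg 2: -67.504° → +143.112°, shortest Δλ = -149.384° (west) — crosses 180°.
Leg 3: +143.112° → -70.529°, shortest Δλ = 146.359° (east) — crosses 180°.
Leg 4: -70.529° → +162.224°, shortest Δλ = -127.247° (west) — crosses 180°.
Leg 5: +162.224° → -96.358°, shortest Δλ = 101.418° (east) — crosses 180°.
Total crossings: 5.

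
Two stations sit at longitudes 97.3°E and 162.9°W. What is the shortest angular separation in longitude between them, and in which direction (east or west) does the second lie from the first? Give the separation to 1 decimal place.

Raw difference: -162.9 − 97.3 = -260.2°.
Normalise into (−180°, 180°]: -260.2° + 360° = 99.8°.
Positive ⇒ the second point lies to the east; separation 99.8°.

99.8° east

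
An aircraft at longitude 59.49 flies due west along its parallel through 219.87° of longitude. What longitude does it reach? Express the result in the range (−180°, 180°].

Start at +59.49°; shift −219.87° → -160.38°.
-160.38° already lies in (−180°, 180°].

-160.38°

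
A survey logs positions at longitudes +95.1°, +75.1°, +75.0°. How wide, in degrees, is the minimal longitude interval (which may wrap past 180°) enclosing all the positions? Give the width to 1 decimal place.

20.1°

Sort the longitudes: +75.0°, +75.1°, +95.1°.
Eastward gaps between consecutive values (wrapping around): 0.1°, 20.0°, 339.9°.
Largest gap = 339.9° ⇒ minimal covering band is its complement: 360° − 339.9° = 20.1°.
Band runs from +75.0° eastward to +95.1°.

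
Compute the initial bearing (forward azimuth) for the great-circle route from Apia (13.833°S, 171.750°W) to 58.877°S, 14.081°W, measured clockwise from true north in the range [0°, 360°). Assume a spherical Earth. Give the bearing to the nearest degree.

Δλ = -14.081 − -171.750 = 157.669°.
θ = atan2( sin Δλ · cos φ₂ , cos φ₁ · sin φ₂ − sin φ₁ · cos φ₂ · cos Δλ )
  = atan2(0.19639, -0.94554) = 168.266° → normalised to [0°, 360°): 168.266°.

168°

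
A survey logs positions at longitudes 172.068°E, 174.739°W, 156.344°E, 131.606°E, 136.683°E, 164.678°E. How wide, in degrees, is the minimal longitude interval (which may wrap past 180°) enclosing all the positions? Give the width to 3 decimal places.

Sort the longitudes: -174.739°, +131.606°, +136.683°, +156.344°, +164.678°, +172.068°.
Eastward gaps between consecutive values (wrapping around): 306.345°, 5.077°, 19.661°, 8.334°, 7.390°, 13.193°.
Largest gap = 306.345° ⇒ minimal covering band is its complement: 360° − 306.345° = 53.655°.
Band runs from +131.606° eastward to -174.739°, crossing the antimeridian.

53.655°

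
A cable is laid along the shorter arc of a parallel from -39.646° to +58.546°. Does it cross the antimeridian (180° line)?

No

Signed shortest Δλ = ((58.546 − -39.646 + 180) mod 360) − 180 = 98.192°.
Going east by 98.192° from -39.646° reaches +58.546° without touching 180°.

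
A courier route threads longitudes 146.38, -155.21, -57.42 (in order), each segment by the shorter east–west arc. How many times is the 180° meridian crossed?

1

Leg 1: +146.38° → -155.21°, shortest Δλ = 58.41° (east) — crosses 180°.
Leg 2: -155.21° → -57.42°, shortest Δλ = 97.79° (east) — does not cross 180°.
Total crossings: 1.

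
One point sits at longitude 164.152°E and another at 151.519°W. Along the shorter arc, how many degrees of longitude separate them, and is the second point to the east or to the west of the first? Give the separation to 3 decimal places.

Raw difference: -151.519 − 164.152 = -315.671°.
Normalise into (−180°, 180°]: -315.671° + 360° = 44.329°.
Positive ⇒ the second point lies to the east; separation 44.329°.

44.329° east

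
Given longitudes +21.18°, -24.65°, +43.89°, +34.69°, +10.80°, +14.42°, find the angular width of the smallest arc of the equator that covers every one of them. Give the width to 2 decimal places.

Sort the longitudes: -24.65°, +10.80°, +14.42°, +21.18°, +34.69°, +43.89°.
Eastward gaps between consecutive values (wrapping around): 35.45°, 3.62°, 6.76°, 13.51°, 9.20°, 291.46°.
Largest gap = 291.46° ⇒ minimal covering band is its complement: 360° − 291.46° = 68.54°.
Band runs from -24.65° eastward to +43.89°.

68.54°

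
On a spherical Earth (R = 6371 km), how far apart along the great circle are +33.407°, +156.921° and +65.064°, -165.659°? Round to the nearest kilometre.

Δλ = -165.659 − 156.921 = -322.580°; wrapped into (−180°, 180°]: 37.420°.
Δφ = 65.064 − 33.407 = 31.657°.
a = sin²(Δφ/2) + cos φ₁ · cos φ₂ · sin²(Δλ/2) = 0.110612.
c = 2·atan2(√a, √(1−a)) = 0.67809 rad → d = 6371·c ≈ 4320.08 km.

4320 km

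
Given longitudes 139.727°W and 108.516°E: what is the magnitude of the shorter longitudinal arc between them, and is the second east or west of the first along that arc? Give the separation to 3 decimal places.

111.757° west

Raw difference: 108.516 − -139.727 = 248.243°.
Normalise into (−180°, 180°]: 248.243° − 360° = -111.757°.
Negative ⇒ the second point lies to the west; separation 111.757°.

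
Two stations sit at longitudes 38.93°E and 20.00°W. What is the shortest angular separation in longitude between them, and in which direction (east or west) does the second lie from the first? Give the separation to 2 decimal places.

58.93° west

Raw difference: -20.00 − 38.93 = -58.93°.
Normalise into (−180°, 180°]: -58.93° stays -58.93°.
Negative ⇒ the second point lies to the west; separation 58.93°.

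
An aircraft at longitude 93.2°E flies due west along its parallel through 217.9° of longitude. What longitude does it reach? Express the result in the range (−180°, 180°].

Start at +93.2°; shift −217.9° → -124.7°.
-124.7° already lies in (−180°, 180°].

124.7°W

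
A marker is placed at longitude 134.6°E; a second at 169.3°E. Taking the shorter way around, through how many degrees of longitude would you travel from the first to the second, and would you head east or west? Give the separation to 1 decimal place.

34.7° east

Raw difference: 169.3 − 134.6 = 34.7°.
Normalise into (−180°, 180°]: 34.7° stays 34.7°.
Positive ⇒ the second point lies to the east; separation 34.7°.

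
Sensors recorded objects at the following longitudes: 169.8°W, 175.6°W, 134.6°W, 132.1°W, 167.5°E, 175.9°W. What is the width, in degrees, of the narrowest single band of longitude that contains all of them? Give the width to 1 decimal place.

Sort the longitudes: -175.9°, -175.6°, -169.8°, -134.6°, -132.1°, +167.5°.
Eastward gaps between consecutive values (wrapping around): 0.3°, 5.8°, 35.2°, 2.5°, 299.6°, 16.6°.
Largest gap = 299.6° ⇒ minimal covering band is its complement: 360° − 299.6° = 60.4°.
Band runs from +167.5° eastward to -132.1°, crossing the antimeridian.

60.4°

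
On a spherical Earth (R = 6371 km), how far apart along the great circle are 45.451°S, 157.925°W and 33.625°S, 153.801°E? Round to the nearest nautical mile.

2307 nmi

Δλ = 153.801 − -157.925 = 311.726°; wrapped into (−180°, 180°]: -48.274°.
Δφ = -33.625 − -45.451 = 11.826°.
a = sin²(Δφ/2) + cos φ₁ · cos φ₂ · sin²(Δλ/2) = 0.108290.
c = 2·atan2(√a, √(1−a)) = 0.67065 rad → d = 6371·c ≈ 4272.69 km ≈ 2307.07 nmi.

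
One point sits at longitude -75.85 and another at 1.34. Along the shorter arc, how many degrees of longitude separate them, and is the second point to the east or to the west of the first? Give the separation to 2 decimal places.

Raw difference: 1.34 − -75.85 = 77.19°.
Normalise into (−180°, 180°]: 77.19° stays 77.19°.
Positive ⇒ the second point lies to the east; separation 77.19°.

77.19° east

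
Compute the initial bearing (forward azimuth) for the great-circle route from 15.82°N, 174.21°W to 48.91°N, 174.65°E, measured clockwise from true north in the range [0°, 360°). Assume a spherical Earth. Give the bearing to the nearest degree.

Δλ = 174.65 − -174.21 = 348.86°; wrapped into (−180°, 180°]: -11.14°.
θ = atan2( sin Δλ · cos φ₂ , cos φ₁ · sin φ₂ − sin φ₁ · cos φ₂ · cos Δλ )
  = atan2(-0.12698, 0.54933) = -13.016° → normalised to [0°, 360°): 346.984°.

347°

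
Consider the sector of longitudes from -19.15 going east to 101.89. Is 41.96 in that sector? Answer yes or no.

Band width going east from -19.15° to +101.89°: ((101.89 − -19.15) mod 360) = 121.04°.
Offset of +41.96° east of the west edge: ((41.96 − -19.15) mod 360) = 61.11°.
61.11° ≤ 121.04° ⇒ inside.

Yes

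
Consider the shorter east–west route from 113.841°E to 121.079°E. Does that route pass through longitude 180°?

Signed shortest Δλ = ((121.079 − 113.841 + 180) mod 360) − 180 = 7.238°.
Going east by 7.238° from +113.841° reaches +121.079° without touching 180°.

No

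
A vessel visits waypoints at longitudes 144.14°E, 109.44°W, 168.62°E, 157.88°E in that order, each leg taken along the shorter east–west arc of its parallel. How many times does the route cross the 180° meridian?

Leg 1: +144.14° → -109.44°, shortest Δλ = 106.42° (east) — crosses 180°.
Leg 2: -109.44° → +168.62°, shortest Δλ = -81.94° (west) — crosses 180°.
Leg 3: +168.62° → +157.88°, shortest Δλ = -10.74° (west) — does not cross 180°.
Total crossings: 2.

2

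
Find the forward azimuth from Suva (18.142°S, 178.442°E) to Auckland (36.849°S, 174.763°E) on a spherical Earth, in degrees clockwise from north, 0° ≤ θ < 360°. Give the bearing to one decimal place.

Δλ = 174.763 − 178.442 = -3.679°.
θ = atan2( sin Δλ · cos φ₂ , cos φ₁ · sin φ₂ − sin φ₁ · cos φ₂ · cos Δλ )
  = atan2(-0.05135, -0.32124) = -170.919° → normalised to [0°, 360°): 189.081°.

189.1°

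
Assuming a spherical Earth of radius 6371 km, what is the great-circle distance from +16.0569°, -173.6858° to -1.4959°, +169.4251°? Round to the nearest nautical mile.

1454 nmi

Δλ = 169.4251 − -173.6858 = 343.1109°; wrapped into (−180°, 180°]: -16.8891°.
Δφ = -1.4959 − 16.0569 = -17.5528°.
a = sin²(Δφ/2) + cos φ₁ · cos φ₂ · sin²(Δλ/2) = 0.043997.
c = 2·atan2(√a, √(1−a)) = 0.42265 rad → d = 6371·c ≈ 2692.70 km ≈ 1453.94 nmi.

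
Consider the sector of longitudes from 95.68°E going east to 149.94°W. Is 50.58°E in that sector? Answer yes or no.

Band width going east from +95.68° to -149.94°: ((-149.94 − 95.68) mod 360) = 114.38°.
Offset of +50.58° east of the west edge: ((50.58 − 95.68) mod 360) = 314.90°.
314.90° > 114.38° ⇒ outside.

No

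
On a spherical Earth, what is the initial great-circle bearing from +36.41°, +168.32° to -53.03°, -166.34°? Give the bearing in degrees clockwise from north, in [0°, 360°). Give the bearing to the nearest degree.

165°

Δλ = -166.34 − 168.32 = -334.66°; wrapped into (−180°, 180°]: 25.34°.
θ = atan2( sin Δλ · cos φ₂ , cos φ₁ · sin φ₂ − sin φ₁ · cos φ₂ · cos Δλ )
  = atan2(0.25739, -0.96561) = 165.074° → normalised to [0°, 360°): 165.074°.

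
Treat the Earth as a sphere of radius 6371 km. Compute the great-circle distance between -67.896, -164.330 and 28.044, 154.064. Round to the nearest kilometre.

Δλ = 154.064 − -164.330 = 318.394°; wrapped into (−180°, 180°]: -41.606°.
Δφ = 28.044 − -67.896 = 95.940°.
a = sin²(Δφ/2) + cos φ₁ · cos φ₂ · sin²(Δλ/2) = 0.593634.
c = 2·atan2(√a, √(1−a)) = 1.75918 rad → d = 6371·c ≈ 11207.72 km.

11208 km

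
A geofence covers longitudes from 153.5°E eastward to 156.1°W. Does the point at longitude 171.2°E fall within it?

Band width going east from +153.5° to -156.1°: ((-156.1 − 153.5) mod 360) = 50.4°.
Offset of +171.2° east of the west edge: ((171.2 − 153.5) mod 360) = 17.7°.
17.7° ≤ 50.4° ⇒ inside.

Yes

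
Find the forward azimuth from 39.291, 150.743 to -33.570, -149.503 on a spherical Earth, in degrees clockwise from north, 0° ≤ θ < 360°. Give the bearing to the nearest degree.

Δλ = -149.503 − 150.743 = -300.246°; wrapped into (−180°, 180°]: 59.754°.
θ = atan2( sin Δλ · cos φ₂ , cos φ₁ · sin φ₂ − sin φ₁ · cos φ₂ · cos Δλ )
  = atan2(0.71979, -0.69373) = 133.944° → normalised to [0°, 360°): 133.944°.

134°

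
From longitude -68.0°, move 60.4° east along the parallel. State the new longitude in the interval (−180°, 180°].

-7.6°

Start at -68.0°; shift +60.4° → -7.6°.
-7.6° already lies in (−180°, 180°].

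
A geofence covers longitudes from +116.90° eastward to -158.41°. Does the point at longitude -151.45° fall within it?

Band width going east from +116.90° to -158.41°: ((-158.41 − 116.90) mod 360) = 84.69°.
Offset of -151.45° east of the west edge: ((-151.45 − 116.90) mod 360) = 91.65°.
91.65° > 84.69° ⇒ outside.

No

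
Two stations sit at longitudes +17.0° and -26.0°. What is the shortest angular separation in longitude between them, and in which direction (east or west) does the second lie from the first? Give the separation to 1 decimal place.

Raw difference: -26.0 − 17.0 = -43.0°.
Normalise into (−180°, 180°]: -43.0° stays -43.0°.
Negative ⇒ the second point lies to the west; separation 43.0°.

43.0° west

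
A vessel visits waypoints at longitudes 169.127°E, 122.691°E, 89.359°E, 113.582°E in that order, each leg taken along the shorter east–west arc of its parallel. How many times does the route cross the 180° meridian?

0

Leg 1: +169.127° → +122.691°, shortest Δλ = -46.436° (west) — does not cross 180°.
Leg 2: +122.691° → +89.359°, shortest Δλ = -33.332° (west) — does not cross 180°.
Leg 3: +89.359° → +113.582°, shortest Δλ = 24.223° (east) — does not cross 180°.
Total crossings: 0.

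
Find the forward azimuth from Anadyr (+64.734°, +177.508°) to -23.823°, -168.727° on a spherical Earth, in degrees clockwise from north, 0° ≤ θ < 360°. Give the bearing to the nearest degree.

Δλ = -168.727 − 177.508 = -346.235°; wrapped into (−180°, 180°]: 13.765°.
θ = atan2( sin Δλ · cos φ₂ , cos φ₁ · sin φ₂ − sin φ₁ · cos φ₂ · cos Δλ )
  = atan2(0.21767, -0.97592) = 167.427° → normalised to [0°, 360°): 167.427°.

167°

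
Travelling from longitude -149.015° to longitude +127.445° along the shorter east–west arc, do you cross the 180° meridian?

Naïve |127.445 − -149.015| = 276.46° > 180°, so the shorter arc goes the other way round — across 180°.
Signed shortest Δλ = ((127.445 − -149.015 + 180) mod 360) − 180 = -83.54°.
Going west by 83.54° from -149.015° passes through 180° before reaching +127.445°.

Yes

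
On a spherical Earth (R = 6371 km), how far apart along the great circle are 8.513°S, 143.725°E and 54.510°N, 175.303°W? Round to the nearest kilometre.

7979 km

Δλ = -175.303 − 143.725 = -319.028°; wrapped into (−180°, 180°]: 40.972°.
Δφ = 54.510 − -8.513 = 63.023°.
a = sin²(Δφ/2) + cos φ₁ · cos φ₂ · sin²(Δλ/2) = 0.343510.
c = 2·atan2(√a, √(1−a)) = 1.25247 rad → d = 6371·c ≈ 7979.47 km.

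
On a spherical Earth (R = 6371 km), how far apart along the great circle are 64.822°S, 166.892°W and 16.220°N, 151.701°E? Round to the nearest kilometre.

9666 km

Δλ = 151.701 − -166.892 = 318.593°; wrapped into (−180°, 180°]: -41.407°.
Δφ = 16.220 − -64.822 = 81.042°.
a = sin²(Δφ/2) + cos φ₁ · cos φ₂ · sin²(Δλ/2) = 0.473201.
c = 2·atan2(√a, √(1−a)) = 1.51717 rad → d = 6371·c ≈ 9665.91 km.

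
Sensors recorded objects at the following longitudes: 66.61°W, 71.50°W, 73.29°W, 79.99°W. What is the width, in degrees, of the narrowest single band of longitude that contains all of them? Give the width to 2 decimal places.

Sort the longitudes: -79.99°, -73.29°, -71.50°, -66.61°.
Eastward gaps between consecutive values (wrapping around): 6.70°, 1.79°, 4.89°, 346.62°.
Largest gap = 346.62° ⇒ minimal covering band is its complement: 360° − 346.62° = 13.38°.
Band runs from -79.99° eastward to -66.61°.

13.38°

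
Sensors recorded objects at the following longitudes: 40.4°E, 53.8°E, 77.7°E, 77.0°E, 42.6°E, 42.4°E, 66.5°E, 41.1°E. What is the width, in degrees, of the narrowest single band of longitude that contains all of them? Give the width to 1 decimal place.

Sort the longitudes: +40.4°, +41.1°, +42.4°, +42.6°, +53.8°, +66.5°, +77.0°, +77.7°.
Eastward gaps between consecutive values (wrapping around): 0.7°, 1.3°, 0.2°, 11.2°, 12.7°, 10.5°, 0.7°, 322.7°.
Largest gap = 322.7° ⇒ minimal covering band is its complement: 360° − 322.7° = 37.3°.
Band runs from +40.4° eastward to +77.7°.

37.3°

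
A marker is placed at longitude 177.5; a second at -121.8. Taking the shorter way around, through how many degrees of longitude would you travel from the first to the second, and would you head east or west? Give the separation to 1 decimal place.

Raw difference: -121.8 − 177.5 = -299.3°.
Normalise into (−180°, 180°]: -299.3° + 360° = 60.7°.
Positive ⇒ the second point lies to the east; separation 60.7°.

60.7° east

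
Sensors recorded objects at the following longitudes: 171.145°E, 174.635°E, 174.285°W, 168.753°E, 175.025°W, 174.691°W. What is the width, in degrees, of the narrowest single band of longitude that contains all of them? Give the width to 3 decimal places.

Sort the longitudes: -175.025°, -174.691°, -174.285°, +168.753°, +171.145°, +174.635°.
Eastward gaps between consecutive values (wrapping around): 0.334°, 0.406°, 343.038°, 2.392°, 3.490°, 10.340°.
Largest gap = 343.038° ⇒ minimal covering band is its complement: 360° − 343.038° = 16.962°.
Band runs from +168.753° eastward to -174.285°, crossing the antimeridian.

16.962°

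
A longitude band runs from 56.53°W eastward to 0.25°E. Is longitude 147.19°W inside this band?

Band width going east from -56.53° to +0.25°: ((0.25 − -56.53) mod 360) = 56.78°.
Offset of -147.19° east of the west edge: ((-147.19 − -56.53) mod 360) = 269.34°.
269.34° > 56.78° ⇒ outside.

No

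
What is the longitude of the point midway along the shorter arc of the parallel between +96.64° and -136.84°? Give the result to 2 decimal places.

+159.90°

Signed shortest Δλ from +96.64° to -136.84° is +126.52°.
Midpoint longitude = +96.64° + (+126.52°)/2 = +96.64° + 63.26° = +159.90°.
(The naïve average (+96.64 + -136.84)/2 = -20.1° is on the wrong side of the globe.)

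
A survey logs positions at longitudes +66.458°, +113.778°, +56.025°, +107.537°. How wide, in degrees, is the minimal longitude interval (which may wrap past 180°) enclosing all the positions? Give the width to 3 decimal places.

57.753°

Sort the longitudes: +56.025°, +66.458°, +107.537°, +113.778°.
Eastward gaps between consecutive values (wrapping around): 10.433°, 41.079°, 6.241°, 302.247°.
Largest gap = 302.247° ⇒ minimal covering band is its complement: 360° − 302.247° = 57.753°.
Band runs from +56.025° eastward to +113.778°.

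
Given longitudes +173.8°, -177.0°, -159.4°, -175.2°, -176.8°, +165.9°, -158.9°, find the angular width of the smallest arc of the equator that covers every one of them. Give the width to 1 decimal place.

35.2°

Sort the longitudes: -177.0°, -176.8°, -175.2°, -159.4°, -158.9°, +165.9°, +173.8°.
Eastward gaps between consecutive values (wrapping around): 0.2°, 1.6°, 15.8°, 0.5°, 324.8°, 7.9°, 9.2°.
Largest gap = 324.8° ⇒ minimal covering band is its complement: 360° − 324.8° = 35.2°.
Band runs from +165.9° eastward to -158.9°, crossing the antimeridian.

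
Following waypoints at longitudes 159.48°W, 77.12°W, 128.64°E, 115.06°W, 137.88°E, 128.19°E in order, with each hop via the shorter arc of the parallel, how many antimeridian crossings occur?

3

Leg 1: -159.48° → -77.12°, shortest Δλ = 82.36° (east) — does not cross 180°.
Leg 2: -77.12° → +128.64°, shortest Δλ = -154.24° (west) — crosses 180°.
Leg 3: +128.64° → -115.06°, shortest Δλ = 116.3° (east) — crosses 180°.
Leg 4: -115.06° → +137.88°, shortest Δλ = -107.06° (west) — crosses 180°.
Leg 5: +137.88° → +128.19°, shortest Δλ = -9.69° (west) — does not cross 180°.
Total crossings: 3.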